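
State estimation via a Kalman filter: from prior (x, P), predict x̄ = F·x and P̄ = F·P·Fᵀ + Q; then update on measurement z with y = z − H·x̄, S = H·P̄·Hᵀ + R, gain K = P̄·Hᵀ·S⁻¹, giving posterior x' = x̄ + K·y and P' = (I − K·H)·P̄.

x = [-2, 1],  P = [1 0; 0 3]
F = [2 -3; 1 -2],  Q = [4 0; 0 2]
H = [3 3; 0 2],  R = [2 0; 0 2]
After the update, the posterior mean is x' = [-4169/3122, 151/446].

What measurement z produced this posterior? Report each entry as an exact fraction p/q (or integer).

x̄ = F·x = [-7, -4]
P̄ = F·P·Fᵀ + Q = [35 20; 20 15]
S = H·P̄·Hᵀ + R = [812 210; 210 62]
K = P̄·Hᵀ·S⁻¹ = [915/3122 -155/446; 15/446 165/446]
x' − x̄ = [17685/3122, 1935/446] = K·y
y = (KᵀK)⁻¹·Kᵀ·(x' − x̄) = [30, 9]
z = y + H·x̄ = [30, 9] + [-33, -8] = [-3, 1]

z = [-3, 1]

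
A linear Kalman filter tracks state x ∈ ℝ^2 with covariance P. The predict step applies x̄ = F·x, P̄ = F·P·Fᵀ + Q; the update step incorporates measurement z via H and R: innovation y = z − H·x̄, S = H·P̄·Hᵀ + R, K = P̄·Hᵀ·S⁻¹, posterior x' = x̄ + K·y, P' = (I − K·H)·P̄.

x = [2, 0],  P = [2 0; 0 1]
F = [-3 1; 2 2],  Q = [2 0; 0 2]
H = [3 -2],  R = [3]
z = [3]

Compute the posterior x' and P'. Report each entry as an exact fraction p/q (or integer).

x̄ = F·x = [-6, 4]
P̄ = F·P·Fᵀ + Q = [21 -10; -10 14]
y = z − H·x̄ = [29]
S = H·P̄·Hᵀ + R = [368]
K = P̄·Hᵀ·S⁻¹ = [83/368; -29/184]
x' = x̄ + K·y = [199/368, -105/184]
P' = (I − K·H)·P̄ = [839/368 567/184; 567/184 447/92]

x' = [199/368, -105/184]
P' = [839/368 567/184; 567/184 447/92]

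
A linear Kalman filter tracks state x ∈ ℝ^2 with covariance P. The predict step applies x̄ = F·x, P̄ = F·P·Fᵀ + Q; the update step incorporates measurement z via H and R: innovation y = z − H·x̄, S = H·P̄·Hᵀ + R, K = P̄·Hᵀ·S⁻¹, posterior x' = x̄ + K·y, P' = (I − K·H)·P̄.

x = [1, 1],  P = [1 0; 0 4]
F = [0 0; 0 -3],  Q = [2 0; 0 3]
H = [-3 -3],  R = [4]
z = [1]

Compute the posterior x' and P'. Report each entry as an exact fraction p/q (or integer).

x̄ = F·x = [0, -3]
P̄ = F·P·Fᵀ + Q = [2 0; 0 39]
y = z − H·x̄ = [-8]
S = H·P̄·Hᵀ + R = [373]
K = P̄·Hᵀ·S⁻¹ = [-6/373; -117/373]
x' = x̄ + K·y = [48/373, -183/373]
P' = (I − K·H)·P̄ = [710/373 -702/373; -702/373 858/373]

x' = [48/373, -183/373]
P' = [710/373 -702/373; -702/373 858/373]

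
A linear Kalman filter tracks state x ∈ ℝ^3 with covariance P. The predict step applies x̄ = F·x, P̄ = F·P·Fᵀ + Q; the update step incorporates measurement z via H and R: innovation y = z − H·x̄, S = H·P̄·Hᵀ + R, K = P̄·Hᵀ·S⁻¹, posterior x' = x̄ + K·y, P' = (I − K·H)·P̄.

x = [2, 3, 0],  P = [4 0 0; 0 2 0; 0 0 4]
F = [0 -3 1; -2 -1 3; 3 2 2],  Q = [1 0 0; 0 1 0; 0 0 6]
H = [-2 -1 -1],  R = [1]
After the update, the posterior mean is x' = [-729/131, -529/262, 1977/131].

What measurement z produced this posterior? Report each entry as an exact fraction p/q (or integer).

x̄ = F·x = [-9, -7, 12]
P̄ = F·P·Fᵀ + Q = [23 18 -4; 18 55 -4; -4 -4 66]
S = H·P̄·Hᵀ + R = [262]
K = P̄·Hᵀ·S⁻¹ = [-30/131; -87/262; -27/131]
x' − x̄ = [450/131, 1305/262, 405/131] = K·y
y = (KᵀK)⁻¹·Kᵀ·(x' − x̄) = [-15]
z = y + H·x̄ = [-15] + [13] = [-2]

z = [-2]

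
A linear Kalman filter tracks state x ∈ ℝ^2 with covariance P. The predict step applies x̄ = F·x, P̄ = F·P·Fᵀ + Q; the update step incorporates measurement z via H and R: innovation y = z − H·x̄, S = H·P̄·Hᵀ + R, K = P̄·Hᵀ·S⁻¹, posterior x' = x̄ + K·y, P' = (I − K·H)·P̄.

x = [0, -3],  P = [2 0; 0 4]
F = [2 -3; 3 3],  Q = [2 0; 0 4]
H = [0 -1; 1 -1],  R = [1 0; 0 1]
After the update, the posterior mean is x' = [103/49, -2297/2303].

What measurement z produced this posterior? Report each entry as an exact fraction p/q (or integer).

z = [1, 3]

x̄ = F·x = [9, -9]
P̄ = F·P·Fᵀ + Q = [46 -24; -24 58]
S = H·P̄·Hᵀ + R = [59 82; 82 153]
K = P̄·Hᵀ·S⁻¹ = [-44/49 46/49; -2150/2303 -82/2303]
x' − x̄ = [-338/49, 18430/2303] = K·y
y = (KᵀK)⁻¹·Kᵀ·(x' − x̄) = [-8, -15]
z = y + H·x̄ = [-8, -15] + [9, 18] = [1, 3]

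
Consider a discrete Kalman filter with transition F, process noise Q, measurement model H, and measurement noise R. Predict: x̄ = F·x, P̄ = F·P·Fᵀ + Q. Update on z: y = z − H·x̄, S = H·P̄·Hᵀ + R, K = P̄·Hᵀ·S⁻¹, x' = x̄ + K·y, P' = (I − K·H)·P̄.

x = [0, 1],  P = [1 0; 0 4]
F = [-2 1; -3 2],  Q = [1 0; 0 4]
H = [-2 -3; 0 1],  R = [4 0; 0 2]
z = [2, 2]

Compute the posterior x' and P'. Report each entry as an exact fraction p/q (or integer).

x̄ = F·x = [1, 2]
P̄ = F·P·Fᵀ + Q = [9 14; 14 29]
y = z − H·x̄ = [10, 0]
S = H·P̄·Hᵀ + R = [469 -115; -115 31]
K = P̄·Hᵀ·S⁻¹ = [-125/657 -167/657; -115/657 188/657]
x' = x̄ + K·y = [-593/657, 164/657]
P' = (I − K·H)·P̄ = [751/657 -334/657; -334/657 376/657]

x' = [-593/657, 164/657]
P' = [751/657 -334/657; -334/657 376/657]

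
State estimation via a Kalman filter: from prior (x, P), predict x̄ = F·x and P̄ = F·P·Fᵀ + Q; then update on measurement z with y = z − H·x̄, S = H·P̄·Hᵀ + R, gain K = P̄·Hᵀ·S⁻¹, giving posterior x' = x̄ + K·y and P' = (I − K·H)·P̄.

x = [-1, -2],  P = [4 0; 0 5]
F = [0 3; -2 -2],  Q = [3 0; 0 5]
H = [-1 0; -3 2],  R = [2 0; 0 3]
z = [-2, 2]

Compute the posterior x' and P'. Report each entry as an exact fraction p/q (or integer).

x' = [4374/3167, 9554/3167]
P' = [4416/3167 6318/3167; 6318/3167 11337/3167]

x̄ = F·x = [-6, 6]
P̄ = F·P·Fᵀ + Q = [48 -30; -30 41]
y = z − H·x̄ = [-8, -28]
S = H·P̄·Hᵀ + R = [50 204; 204 959]
K = P̄·Hᵀ·S⁻¹ = [-2208/3167 -204/3167; -3159/3167 1240/3167]
x' = x̄ + K·y = [4374/3167, 9554/3167]
P' = (I − K·H)·P̄ = [4416/3167 6318/3167; 6318/3167 11337/3167]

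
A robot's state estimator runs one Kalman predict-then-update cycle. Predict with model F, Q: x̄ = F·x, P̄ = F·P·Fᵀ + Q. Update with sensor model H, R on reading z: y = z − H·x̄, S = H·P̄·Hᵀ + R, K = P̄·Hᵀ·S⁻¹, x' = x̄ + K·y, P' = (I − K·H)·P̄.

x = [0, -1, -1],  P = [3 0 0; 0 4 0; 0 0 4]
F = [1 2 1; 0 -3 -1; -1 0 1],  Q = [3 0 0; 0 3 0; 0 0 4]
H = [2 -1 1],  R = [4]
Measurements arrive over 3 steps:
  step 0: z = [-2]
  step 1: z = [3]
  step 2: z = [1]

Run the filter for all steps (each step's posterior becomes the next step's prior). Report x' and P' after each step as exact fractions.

step 0: x̄ = F·x = [-3, 4, -1]
step 0: P̄ = F·P·Fᵀ + Q = [26 -28 1; -28 43 -4; 1 -4 11]
step 0: y = z − H·x̄ = [9]
step 0: S = H·P̄·Hᵀ + R = [286]
step 0: K = P̄·Hᵀ·S⁻¹ = [81/286; -103/286; 17/286]
step 0: x' = x̄ + K·y = [-129/286, 217/286, -133/286]
step 0: P' = (I − K·H)·P̄ = [875/286 335/286 -1091/286; 335/286 1689/286 607/286; -1091/286 607/286 2857/286]
step 1: x̄ = F·x = [86/143, -259/143, -2/143]
step 1: P̄ = F·P·Fᵀ + Q = [6466/143 -7970/143 1263/143; -7970/143 11279/143 -2382/143; 1263/143 -2382/143 3529/143]
step 1: y = z − H·x̄ = [0]
step 1: S = H·P̄·Hᵀ + R = [580]
step 1: K = P̄·Hᵀ·S⁻¹ = [31/116; -207/580; 59/580]
step 1: x' = x̄ + K·y = [86/143, -259/143, -2/143]
step 1: P' = (I − K·H)·P̄ = [62941/16588 -6889/16588 -115039/16588; -6889/16588 414413/82940 364899/82940; -115039/16588 364899/82940 1549037/82940]
step 2: x̄ = F·x = [-434/143, 779/143, -8/13]
step 2: P̄ = F·P·Fᵀ + Q = [197082/4147 -259074/4147 9241/377; -259074/4147 1929242/20735 -75506/1885; 9241/377 -75506/1885 76043/1885]
step 2: y = z − H·x̄ = [1878/143]
step 2: S = H·P̄·Hᵀ + R = [15665927/20735]
step 2: K = P̄·Hᵀ·S⁻¹ = [3774445/15665927; -5350548/15665927; 2683549/15665927]
step 2: x' = x̄ + K·y = [2023744/15665927, 15072923/15665927, 25602122/15665927]
step 2: P' = (I − K·H)·P̄ = [57435547/15665927 -4717758/15665927 -104491072/15665927; -4717758/15665927 76923098/15665927 64956422/15665927; -104491072/15665927 64956422/15665927 284672762/15665927]

step 0: x' = [-129/286, 217/286, -133/286], P' = [875/286 335/286 -1091/286; 335/286 1689/286 607/286; -1091/286 607/286 2857/286]
step 1: x' = [86/143, -259/143, -2/143], P' = [62941/16588 -6889/16588 -115039/16588; -6889/16588 414413/82940 364899/82940; -115039/16588 364899/82940 1549037/82940]
step 2: x' = [2023744/15665927, 15072923/15665927, 25602122/15665927], P' = [57435547/15665927 -4717758/15665927 -104491072/15665927; -4717758/15665927 76923098/15665927 64956422/15665927; -104491072/15665927 64956422/15665927 284672762/15665927]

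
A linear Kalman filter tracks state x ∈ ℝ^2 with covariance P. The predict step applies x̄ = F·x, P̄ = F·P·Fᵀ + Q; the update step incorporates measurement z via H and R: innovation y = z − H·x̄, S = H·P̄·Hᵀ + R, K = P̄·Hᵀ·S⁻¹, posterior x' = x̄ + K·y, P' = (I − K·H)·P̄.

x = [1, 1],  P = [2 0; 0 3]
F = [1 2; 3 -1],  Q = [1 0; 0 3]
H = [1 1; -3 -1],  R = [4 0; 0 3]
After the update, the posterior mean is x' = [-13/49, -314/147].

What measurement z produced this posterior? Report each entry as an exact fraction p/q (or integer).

z = [-3, 3]

x̄ = F·x = [3, 2]
P̄ = F·P·Fᵀ + Q = [15 0; 0 24]
S = H·P̄·Hᵀ + R = [43 -69; -69 162]
K = P̄·Hᵀ·S⁻¹ = [-15/49 -20/49; 248/245 208/735]
x' − x̄ = [-160/49, -608/147] = K·y
y = (KᵀK)⁻¹·Kᵀ·(x' − x̄) = [-8, 14]
z = y + H·x̄ = [-8, 14] + [5, -11] = [-3, 3]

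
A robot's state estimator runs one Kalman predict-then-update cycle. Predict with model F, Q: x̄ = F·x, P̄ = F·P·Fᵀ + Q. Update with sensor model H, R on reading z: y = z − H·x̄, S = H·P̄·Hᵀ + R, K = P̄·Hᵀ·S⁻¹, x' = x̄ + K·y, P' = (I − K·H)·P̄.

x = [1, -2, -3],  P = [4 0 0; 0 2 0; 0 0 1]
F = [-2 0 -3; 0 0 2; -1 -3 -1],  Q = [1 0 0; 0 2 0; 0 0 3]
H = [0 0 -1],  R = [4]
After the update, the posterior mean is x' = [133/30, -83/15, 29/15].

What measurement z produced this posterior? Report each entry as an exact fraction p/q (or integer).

z = [-1]

x̄ = F·x = [7, -6, 8]
P̄ = F·P·Fᵀ + Q = [26 -6 11; -6 6 -2; 11 -2 26]
S = H·P̄·Hᵀ + R = [30]
K = P̄·Hᵀ·S⁻¹ = [-11/30; 1/15; -13/15]
x' − x̄ = [-77/30, 7/15, -91/15] = K·y
y = (KᵀK)⁻¹·Kᵀ·(x' − x̄) = [7]
z = y + H·x̄ = [7] + [-8] = [-1]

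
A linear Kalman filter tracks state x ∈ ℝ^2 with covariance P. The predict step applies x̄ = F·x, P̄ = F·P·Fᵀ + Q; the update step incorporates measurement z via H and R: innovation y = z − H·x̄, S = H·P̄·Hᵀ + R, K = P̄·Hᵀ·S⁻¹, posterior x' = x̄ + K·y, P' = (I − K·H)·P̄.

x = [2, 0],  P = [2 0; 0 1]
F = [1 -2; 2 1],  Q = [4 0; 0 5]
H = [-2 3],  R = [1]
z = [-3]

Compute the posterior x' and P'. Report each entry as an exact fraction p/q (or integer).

x' = [40/13, 14/13]
P' = [1234/143 818/143; 818/143 558/143]

x̄ = F·x = [2, 4]
P̄ = F·P·Fᵀ + Q = [10 2; 2 14]
y = z − H·x̄ = [-11]
S = H·P̄·Hᵀ + R = [143]
K = P̄·Hᵀ·S⁻¹ = [-14/143; 38/143]
x' = x̄ + K·y = [40/13, 14/13]
P' = (I − K·H)·P̄ = [1234/143 818/143; 818/143 558/143]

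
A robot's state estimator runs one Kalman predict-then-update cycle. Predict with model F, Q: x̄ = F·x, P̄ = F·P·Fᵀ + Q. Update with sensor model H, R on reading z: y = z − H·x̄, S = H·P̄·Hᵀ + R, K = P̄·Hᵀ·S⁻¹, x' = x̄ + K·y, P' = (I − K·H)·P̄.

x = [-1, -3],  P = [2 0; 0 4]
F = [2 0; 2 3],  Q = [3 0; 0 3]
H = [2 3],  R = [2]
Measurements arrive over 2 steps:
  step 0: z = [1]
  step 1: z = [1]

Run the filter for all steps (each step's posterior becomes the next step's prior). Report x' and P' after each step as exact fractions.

step 0: x' = [618/565, -249/565], P' = [4099/565 -2702/565; -2702/565 1906/565]
step 1: x' = [1784/101091, 34757/101091], P' = [848585/101091 -541234/101091; -541234/101091 366710/101091]

step 0: x̄ = F·x = [-2, -11]
step 0: P̄ = F·P·Fᵀ + Q = [11 8; 8 47]
step 0: y = z − H·x̄ = [38]
step 0: S = H·P̄·Hᵀ + R = [565]
step 0: K = P̄·Hᵀ·S⁻¹ = [46/565; 157/565]
step 0: x' = x̄ + K·y = [618/565, -249/565]
step 0: P' = (I − K·H)·P̄ = [4099/565 -2702/565; -2702/565 1906/565]
step 1: x̄ = F·x = [1236/565, 489/565]
step 1: P̄ = F·P·Fᵀ + Q = [18091/565 184/565; 184/565 2821/565]
step 1: y = z − H·x̄ = [-3374/565]
step 1: S = H·P̄·Hᵀ + R = [101091/565]
step 1: K = P̄·Hᵀ·S⁻¹ = [36734/101091; 8831/101091]
step 1: x' = x̄ + K·y = [1784/101091, 34757/101091]
step 1: P' = (I − K·H)·P̄ = [848585/101091 -541234/101091; -541234/101091 366710/101091]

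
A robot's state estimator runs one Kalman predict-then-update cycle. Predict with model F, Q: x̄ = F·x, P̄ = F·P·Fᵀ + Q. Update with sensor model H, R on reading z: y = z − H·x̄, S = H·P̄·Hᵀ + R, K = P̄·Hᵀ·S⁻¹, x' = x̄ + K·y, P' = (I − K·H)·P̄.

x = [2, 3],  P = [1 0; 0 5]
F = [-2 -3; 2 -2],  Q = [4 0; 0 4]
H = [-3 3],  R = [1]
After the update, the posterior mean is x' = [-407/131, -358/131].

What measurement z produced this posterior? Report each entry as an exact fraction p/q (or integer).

z = [1]

x̄ = F·x = [-13, -2]
P̄ = F·P·Fᵀ + Q = [53 26; 26 28]
S = H·P̄·Hᵀ + R = [262]
K = P̄·Hᵀ·S⁻¹ = [-81/262; 3/131]
x' − x̄ = [1296/131, -96/131] = K·y
y = (KᵀK)⁻¹·Kᵀ·(x' − x̄) = [-32]
z = y + H·x̄ = [-32] + [33] = [1]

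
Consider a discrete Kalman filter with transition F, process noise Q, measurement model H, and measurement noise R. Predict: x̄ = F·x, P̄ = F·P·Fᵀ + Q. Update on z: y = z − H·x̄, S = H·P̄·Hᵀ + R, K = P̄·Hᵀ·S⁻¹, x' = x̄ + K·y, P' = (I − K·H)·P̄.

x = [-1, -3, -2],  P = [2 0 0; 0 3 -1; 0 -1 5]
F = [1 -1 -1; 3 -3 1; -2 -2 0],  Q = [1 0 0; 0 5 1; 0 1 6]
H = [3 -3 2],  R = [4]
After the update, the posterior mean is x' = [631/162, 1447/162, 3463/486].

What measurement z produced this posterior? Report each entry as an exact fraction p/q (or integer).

x̄ = F·x = [4, 4, 8]
P̄ = F·P·Fᵀ + Q = [9 8 0; 8 61 9; 0 9 26]
S = H·P̄·Hᵀ + R = [486]
K = P̄·Hᵀ·S⁻¹ = [1/162; -47/162; 25/486]
x' − x̄ = [-17/162, 799/162, -425/486] = K·y
y = (KᵀK)⁻¹·Kᵀ·(x' − x̄) = [-17]
z = y + H·x̄ = [-17] + [16] = [-1]

z = [-1]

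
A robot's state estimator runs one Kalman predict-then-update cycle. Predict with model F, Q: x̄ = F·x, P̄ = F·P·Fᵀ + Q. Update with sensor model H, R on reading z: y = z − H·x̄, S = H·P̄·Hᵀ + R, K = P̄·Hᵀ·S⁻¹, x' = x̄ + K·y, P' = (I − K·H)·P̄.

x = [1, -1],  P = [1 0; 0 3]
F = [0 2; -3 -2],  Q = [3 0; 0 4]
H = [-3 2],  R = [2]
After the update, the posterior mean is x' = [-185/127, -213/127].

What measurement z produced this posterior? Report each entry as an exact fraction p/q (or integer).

x̄ = F·x = [-2, -1]
P̄ = F·P·Fᵀ + Q = [15 -12; -12 25]
S = H·P̄·Hᵀ + R = [381]
K = P̄·Hᵀ·S⁻¹ = [-23/127; 86/381]
x' − x̄ = [69/127, -86/127] = K·y
y = (KᵀK)⁻¹·Kᵀ·(x' − x̄) = [-3]
z = y + H·x̄ = [-3] + [4] = [1]

z = [1]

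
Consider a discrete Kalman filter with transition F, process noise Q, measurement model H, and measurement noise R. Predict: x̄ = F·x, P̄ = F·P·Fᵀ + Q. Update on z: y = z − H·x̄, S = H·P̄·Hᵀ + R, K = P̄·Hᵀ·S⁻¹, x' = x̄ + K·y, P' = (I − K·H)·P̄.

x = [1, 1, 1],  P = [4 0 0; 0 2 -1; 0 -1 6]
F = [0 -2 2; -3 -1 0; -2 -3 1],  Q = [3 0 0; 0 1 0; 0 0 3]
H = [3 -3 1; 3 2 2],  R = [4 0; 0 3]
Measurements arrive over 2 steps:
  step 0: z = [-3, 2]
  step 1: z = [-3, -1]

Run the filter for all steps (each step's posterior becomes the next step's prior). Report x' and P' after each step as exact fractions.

step 0: x̄ = F·x = [0, -4, -4]
step 0: P̄ = F·P·Fᵀ + Q = [43 6 32; 6 39 31; 32 31 49]
step 0: y = z − H·x̄ = [-11, 18]
step 0: S = H·P̄·Hᵀ + R = [689 397; 397 1446]
step 0: K = P̄·Hᵀ·S⁻¹ = [125393/838685 84474/838685; -161054/838685 135858/838685; -5288/167737 31148/167737]
step 0: x' = x̄ + K·y = [141209/838685, 862298/838685, -52116/167737]
step 0: P' = (I − K·H)·P̄ = [815086/838685 211942/838685 -261572/167737; 211942/838685 291479/838685 -81121/167737; -261572/167737 -81121/167737 520201/167737]
step 1: x̄ = F·x = [-2245756/838685, -257185/167737, -3129892/838685]
step 1: P̄ = F·P·Fᵀ + Q = [17330831/838685 2102596/167737 16274932/838685; 2102596/167737 1947518/167737 2485100/167737; 16274932/838685 2485100/167737 21209089/838685]
step 1: y = z − H·x̄ = [698666/167737, 14730217/838685]
step 1: S = H·P̄·Hᵀ + R = [20408514/167737 41040713/167737; 41040713/167737 703139194/838685]
step 1: K = P̄·Hᵀ·S⁻¹ = [4962819581/35342980183 551142787/5048997169; -6194597172/35342980183 803021830/5048997169; -941826852/35342980183 872896309/5048997169]
step 1: x' = x̄ + K·y = [-6207066209/35342980183, 18734813131/35342980183, -28501950765/35342980183]
step 1: P' = (I − K·H)·P̄ = [27380788851/35342980183 6751726054/35342980183 -42035910067/35342980183; 6751726054/35342980183 10834426746/35342980183 -12530286612/35342980183; -42035910067/35342980183 -12530286612/35342980183 84749562957/35342980183]

step 0: x' = [141209/838685, 862298/838685, -52116/167737], P' = [815086/838685 211942/838685 -261572/167737; 211942/838685 291479/838685 -81121/167737; -261572/167737 -81121/167737 520201/167737]
step 1: x' = [-6207066209/35342980183, 18734813131/35342980183, -28501950765/35342980183], P' = [27380788851/35342980183 6751726054/35342980183 -42035910067/35342980183; 6751726054/35342980183 10834426746/35342980183 -12530286612/35342980183; -42035910067/35342980183 -12530286612/35342980183 84749562957/35342980183]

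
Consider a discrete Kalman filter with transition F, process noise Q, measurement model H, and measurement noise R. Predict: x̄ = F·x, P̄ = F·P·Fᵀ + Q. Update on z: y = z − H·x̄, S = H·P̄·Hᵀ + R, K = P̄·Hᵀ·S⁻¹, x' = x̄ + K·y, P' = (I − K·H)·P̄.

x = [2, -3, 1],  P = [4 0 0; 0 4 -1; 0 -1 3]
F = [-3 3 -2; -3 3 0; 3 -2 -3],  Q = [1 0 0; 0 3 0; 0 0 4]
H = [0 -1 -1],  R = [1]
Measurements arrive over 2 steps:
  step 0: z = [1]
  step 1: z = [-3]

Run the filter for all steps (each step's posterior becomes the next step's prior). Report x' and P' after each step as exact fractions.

step 0: x̄ = F·x = [-17, -15, 9]
step 0: P̄ = F·P·Fᵀ + Q = [97 78 -37; 78 75 -51; -37 -51 71]
step 0: y = z − H·x̄ = [-5]
step 0: S = H·P̄·Hᵀ + R = [45]
step 0: K = P̄·Hᵀ·S⁻¹ = [-41/45; -8/15; -4/9]
step 0: x' = x̄ + K·y = [-112/9, -37/3, 101/9]
step 0: P' = (I − K·H)·P̄ = [2684/45 842/15 -497/9; 842/15 311/5 -185/3; -497/9 -185/3 559/9]
step 1: x̄ = F·x = [-199/9, 1/3, -139/3]
step 1: P̄ = F·P·Fᵀ + Q = [18584/45 1873/15 1342/3; 1873/15 446/5 -10; 1342/3 -10 929]
step 1: y = z − H·x̄ = [-49]
step 1: S = H·P̄·Hᵀ + R = [4996/5]
step 1: K = P̄·Hᵀ·S⁻¹ = [-2861/4996; -99/1249; -4595/4996]
step 1: x' = x̄ + K·y = [267497/44964, 15802/3747, -18979/14988]
step 1: P' = (I − K·H)·P̄ = [3835555/44964 297932/3747 -1183145/14988; 297932/3747 103570/1249 -103471/1249; -1183145/14988 -103471/1249 418479/4996]

step 0: x' = [-112/9, -37/3, 101/9], P' = [2684/45 842/15 -497/9; 842/15 311/5 -185/3; -497/9 -185/3 559/9]
step 1: x' = [267497/44964, 15802/3747, -18979/14988], P' = [3835555/44964 297932/3747 -1183145/14988; 297932/3747 103570/1249 -103471/1249; -1183145/14988 -103471/1249 418479/4996]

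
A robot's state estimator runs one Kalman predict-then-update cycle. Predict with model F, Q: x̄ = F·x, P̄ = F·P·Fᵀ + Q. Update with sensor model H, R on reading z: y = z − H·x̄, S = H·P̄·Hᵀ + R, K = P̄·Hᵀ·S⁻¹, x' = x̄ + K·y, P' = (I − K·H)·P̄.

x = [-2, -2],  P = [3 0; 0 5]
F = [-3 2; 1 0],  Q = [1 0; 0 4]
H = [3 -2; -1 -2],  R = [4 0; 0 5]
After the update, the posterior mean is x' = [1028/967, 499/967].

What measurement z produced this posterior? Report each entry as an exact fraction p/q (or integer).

z = [2, -3]

x̄ = F·x = [2, -2]
P̄ = F·P·Fᵀ + Q = [48 -9; -9 7]
S = H·P̄·Hᵀ + R = [572 -80; -80 45]
K = P̄·Hᵀ·S⁻¹ = [489/1934 -210/967; -449/3868 -307/967]
x' − x̄ = [-906/967, 2433/967] = K·y
y = (KᵀK)⁻¹·Kᵀ·(x' − x̄) = [-8, -5]
z = y + H·x̄ = [-8, -5] + [10, 2] = [2, -3]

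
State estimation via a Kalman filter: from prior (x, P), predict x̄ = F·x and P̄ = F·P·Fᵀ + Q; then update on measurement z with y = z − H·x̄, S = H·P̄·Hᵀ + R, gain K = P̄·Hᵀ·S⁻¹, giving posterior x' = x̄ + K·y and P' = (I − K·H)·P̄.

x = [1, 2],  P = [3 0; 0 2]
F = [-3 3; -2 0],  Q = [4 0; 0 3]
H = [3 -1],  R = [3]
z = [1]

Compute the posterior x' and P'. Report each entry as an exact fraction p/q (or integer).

x̄ = F·x = [3, -2]
P̄ = F·P·Fᵀ + Q = [49 18; 18 15]
y = z − H·x̄ = [-10]
S = H·P̄·Hᵀ + R = [351]
K = P̄·Hᵀ·S⁻¹ = [43/117; 1/9]
x' = x̄ + K·y = [-79/117, -28/9]
P' = (I − K·H)·P̄ = [62/39 11/3; 11/3 32/3]

x' = [-79/117, -28/9]
P' = [62/39 11/3; 11/3 32/3]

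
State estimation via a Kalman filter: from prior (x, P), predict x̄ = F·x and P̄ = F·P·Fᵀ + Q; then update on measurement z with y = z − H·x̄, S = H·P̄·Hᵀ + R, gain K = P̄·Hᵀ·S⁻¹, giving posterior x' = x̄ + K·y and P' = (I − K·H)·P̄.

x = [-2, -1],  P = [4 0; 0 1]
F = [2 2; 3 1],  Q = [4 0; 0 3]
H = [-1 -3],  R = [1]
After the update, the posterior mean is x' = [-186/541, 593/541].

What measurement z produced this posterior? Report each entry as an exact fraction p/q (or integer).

x̄ = F·x = [-6, -7]
P̄ = F·P·Fᵀ + Q = [24 26; 26 40]
S = H·P̄·Hᵀ + R = [541]
K = P̄·Hᵀ·S⁻¹ = [-102/541; -146/541]
x' − x̄ = [3060/541, 4380/541] = K·y
y = (KᵀK)⁻¹·Kᵀ·(x' − x̄) = [-30]
z = y + H·x̄ = [-30] + [27] = [-3]

z = [-3]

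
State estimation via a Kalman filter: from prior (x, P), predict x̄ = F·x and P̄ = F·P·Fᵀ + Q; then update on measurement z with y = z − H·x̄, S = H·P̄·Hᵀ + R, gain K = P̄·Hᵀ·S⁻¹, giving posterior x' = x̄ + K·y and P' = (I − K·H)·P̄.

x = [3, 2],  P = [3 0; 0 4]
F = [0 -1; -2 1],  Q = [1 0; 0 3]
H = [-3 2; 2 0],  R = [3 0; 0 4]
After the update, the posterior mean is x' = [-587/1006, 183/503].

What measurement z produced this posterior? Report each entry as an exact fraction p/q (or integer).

z = [3, 1]

x̄ = F·x = [-2, -4]
P̄ = F·P·Fᵀ + Q = [5 -4; -4 19]
S = H·P̄·Hᵀ + R = [172 -46; -46 24]
K = P̄·Hᵀ·S⁻¹ = [-23/503 331/1006; 208/503 231/503]
x' − x̄ = [1425/1006, 2195/503] = K·y
y = (KᵀK)⁻¹·Kᵀ·(x' − x̄) = [5, 5]
z = y + H·x̄ = [5, 5] + [-2, -4] = [3, 1]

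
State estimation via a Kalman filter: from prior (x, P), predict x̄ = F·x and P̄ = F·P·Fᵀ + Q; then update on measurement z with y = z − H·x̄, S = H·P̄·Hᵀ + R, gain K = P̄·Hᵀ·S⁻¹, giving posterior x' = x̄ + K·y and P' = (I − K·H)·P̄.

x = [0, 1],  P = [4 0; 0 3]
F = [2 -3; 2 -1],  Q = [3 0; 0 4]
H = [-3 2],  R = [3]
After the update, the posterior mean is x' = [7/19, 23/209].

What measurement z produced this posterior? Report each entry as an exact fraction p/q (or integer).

z = [-1]

x̄ = F·x = [-3, -1]
P̄ = F·P·Fᵀ + Q = [46 25; 25 23]
S = H·P̄·Hᵀ + R = [209]
K = P̄·Hᵀ·S⁻¹ = [-8/19; -29/209]
x' − x̄ = [64/19, 232/209] = K·y
y = (KᵀK)⁻¹·Kᵀ·(x' − x̄) = [-8]
z = y + H·x̄ = [-8] + [7] = [-1]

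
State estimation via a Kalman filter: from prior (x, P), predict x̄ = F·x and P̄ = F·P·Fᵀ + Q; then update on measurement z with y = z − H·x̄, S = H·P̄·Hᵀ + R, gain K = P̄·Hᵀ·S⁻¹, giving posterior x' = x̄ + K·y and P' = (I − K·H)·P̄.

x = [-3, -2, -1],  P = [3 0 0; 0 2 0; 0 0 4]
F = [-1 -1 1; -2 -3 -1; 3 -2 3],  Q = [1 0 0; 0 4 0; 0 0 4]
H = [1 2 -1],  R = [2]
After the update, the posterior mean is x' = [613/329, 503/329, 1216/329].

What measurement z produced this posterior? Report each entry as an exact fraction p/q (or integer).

x̄ = F·x = [4, 13, -8]
P̄ = F·P·Fᵀ + Q = [10 8 7; 8 38 -18; 7 -18 75]
S = H·P̄·Hᵀ + R = [329]
K = P̄·Hᵀ·S⁻¹ = [19/329; 102/329; -104/329]
x' − x̄ = [-703/329, -3774/329, 3848/329] = K·y
y = (KᵀK)⁻¹·Kᵀ·(x' − x̄) = [-37]
z = y + H·x̄ = [-37] + [38] = [1]

z = [1]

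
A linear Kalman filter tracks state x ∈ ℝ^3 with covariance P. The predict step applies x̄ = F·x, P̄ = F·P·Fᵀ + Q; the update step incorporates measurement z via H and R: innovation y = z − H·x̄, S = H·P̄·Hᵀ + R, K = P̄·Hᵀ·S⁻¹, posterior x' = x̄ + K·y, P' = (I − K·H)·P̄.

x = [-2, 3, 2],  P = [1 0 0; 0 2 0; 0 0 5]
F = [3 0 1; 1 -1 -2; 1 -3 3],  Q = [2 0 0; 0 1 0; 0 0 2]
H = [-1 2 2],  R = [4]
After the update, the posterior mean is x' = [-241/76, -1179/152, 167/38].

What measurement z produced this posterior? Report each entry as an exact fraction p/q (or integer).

z = [-3]

x̄ = F·x = [-4, -9, -5]
P̄ = F·P·Fᵀ + Q = [16 -7 18; -7 24 -23; 18 -23 66]
S = H·P̄·Hᵀ + R = [152]
K = P̄·Hᵀ·S⁻¹ = [3/76; 9/152; 17/38]
x' − x̄ = [63/76, 189/152, 357/38] = K·y
y = (KᵀK)⁻¹·Kᵀ·(x' − x̄) = [21]
z = y + H·x̄ = [21] + [-24] = [-3]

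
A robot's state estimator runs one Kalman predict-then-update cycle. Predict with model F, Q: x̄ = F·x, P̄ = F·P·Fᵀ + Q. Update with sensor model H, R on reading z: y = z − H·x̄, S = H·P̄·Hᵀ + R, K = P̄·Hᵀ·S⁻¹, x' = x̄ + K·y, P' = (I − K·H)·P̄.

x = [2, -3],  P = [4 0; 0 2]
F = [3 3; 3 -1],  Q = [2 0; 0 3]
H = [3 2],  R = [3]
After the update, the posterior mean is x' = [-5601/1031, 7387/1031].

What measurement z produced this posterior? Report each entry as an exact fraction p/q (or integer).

x̄ = F·x = [-3, 9]
P̄ = F·P·Fᵀ + Q = [56 30; 30 41]
S = H·P̄·Hᵀ + R = [1031]
K = P̄·Hᵀ·S⁻¹ = [228/1031; 172/1031]
x' − x̄ = [-2508/1031, -1892/1031] = K·y
y = (KᵀK)⁻¹·Kᵀ·(x' − x̄) = [-11]
z = y + H·x̄ = [-11] + [9] = [-2]

z = [-2]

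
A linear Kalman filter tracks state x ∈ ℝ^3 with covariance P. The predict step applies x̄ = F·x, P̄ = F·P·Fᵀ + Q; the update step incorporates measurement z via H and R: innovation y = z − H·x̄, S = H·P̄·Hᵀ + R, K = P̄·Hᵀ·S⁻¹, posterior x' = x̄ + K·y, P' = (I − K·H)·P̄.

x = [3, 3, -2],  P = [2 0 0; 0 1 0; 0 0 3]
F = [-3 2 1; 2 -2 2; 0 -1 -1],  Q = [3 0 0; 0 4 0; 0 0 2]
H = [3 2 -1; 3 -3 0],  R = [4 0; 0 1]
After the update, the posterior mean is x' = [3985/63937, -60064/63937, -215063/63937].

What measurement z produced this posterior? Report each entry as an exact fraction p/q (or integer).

x̄ = F·x = [-5, -4, -1]
P̄ = F·P·Fᵀ + Q = [28 -10 -5; -10 28 -4; -5 -4 6]
S = H·P̄·Hᵀ + R = [300 117; 117 685]
K = P̄·Hᵀ·S⁻¹ = [11309/63937 8709/63937; 11296/63937 -12570/63937; -19514/191811 831/63937]
x' − x̄ = [323670/63937, 195684/63937, -151126/63937] = K·y
y = (KᵀK)⁻¹·Kᵀ·(x' − x̄) = [24, 6]
z = y + H·x̄ = [24, 6] + [-22, -3] = [2, 3]

z = [2, 3]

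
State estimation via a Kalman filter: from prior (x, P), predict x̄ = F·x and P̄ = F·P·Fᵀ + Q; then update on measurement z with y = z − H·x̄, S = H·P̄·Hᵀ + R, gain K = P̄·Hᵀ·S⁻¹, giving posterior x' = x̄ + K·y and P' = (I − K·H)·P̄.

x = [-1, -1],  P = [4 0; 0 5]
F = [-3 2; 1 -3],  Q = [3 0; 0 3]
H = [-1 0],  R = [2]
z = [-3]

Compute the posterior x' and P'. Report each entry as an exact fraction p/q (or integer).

x' = [179/61, 38/61]
P' = [118/61 -84/61; -84/61 1408/61]

x̄ = F·x = [1, 2]
P̄ = F·P·Fᵀ + Q = [59 -42; -42 52]
y = z − H·x̄ = [-2]
S = H·P̄·Hᵀ + R = [61]
K = P̄·Hᵀ·S⁻¹ = [-59/61; 42/61]
x' = x̄ + K·y = [179/61, 38/61]
P' = (I − K·H)·P̄ = [118/61 -84/61; -84/61 1408/61]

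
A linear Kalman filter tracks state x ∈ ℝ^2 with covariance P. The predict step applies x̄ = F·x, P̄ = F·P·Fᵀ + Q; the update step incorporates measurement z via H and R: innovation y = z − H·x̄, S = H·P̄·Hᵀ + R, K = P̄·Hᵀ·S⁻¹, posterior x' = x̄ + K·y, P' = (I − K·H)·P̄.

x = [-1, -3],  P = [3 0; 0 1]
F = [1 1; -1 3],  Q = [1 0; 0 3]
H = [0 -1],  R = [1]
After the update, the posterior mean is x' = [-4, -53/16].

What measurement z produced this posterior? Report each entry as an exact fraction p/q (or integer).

z = [3]

x̄ = F·x = [-4, -8]
P̄ = F·P·Fᵀ + Q = [5 0; 0 15]
S = H·P̄·Hᵀ + R = [16]
K = P̄·Hᵀ·S⁻¹ = [0; -15/16]
x' − x̄ = [0, 75/16] = K·y
y = (KᵀK)⁻¹·Kᵀ·(x' − x̄) = [-5]
z = y + H·x̄ = [-5] + [8] = [3]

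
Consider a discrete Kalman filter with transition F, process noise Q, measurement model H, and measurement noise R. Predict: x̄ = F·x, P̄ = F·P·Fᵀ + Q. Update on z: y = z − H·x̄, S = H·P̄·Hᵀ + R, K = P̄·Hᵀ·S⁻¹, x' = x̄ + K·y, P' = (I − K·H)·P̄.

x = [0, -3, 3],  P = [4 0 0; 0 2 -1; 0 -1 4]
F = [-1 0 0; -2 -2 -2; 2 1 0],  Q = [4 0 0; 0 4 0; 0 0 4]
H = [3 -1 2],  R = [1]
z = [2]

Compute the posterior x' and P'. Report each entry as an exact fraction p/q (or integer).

x̄ = F·x = [0, 0, -3]
P̄ = F·P·Fᵀ + Q = [8 8 -8; 8 36 -18; -8 -18 22]
y = z − H·x̄ = [8]
S = H·P̄·Hᵀ + R = [125]
K = P̄·Hᵀ·S⁻¹ = [0; -48/125; 38/125]
x' = x̄ + K·y = [0, -384/125, -71/125]
P' = (I − K·H)·P̄ = [8 8 -8; 8 2196/125 -426/125; -8 -426/125 1306/125]

x' = [0, -384/125, -71/125]
P' = [8 8 -8; 8 2196/125 -426/125; -8 -426/125 1306/125]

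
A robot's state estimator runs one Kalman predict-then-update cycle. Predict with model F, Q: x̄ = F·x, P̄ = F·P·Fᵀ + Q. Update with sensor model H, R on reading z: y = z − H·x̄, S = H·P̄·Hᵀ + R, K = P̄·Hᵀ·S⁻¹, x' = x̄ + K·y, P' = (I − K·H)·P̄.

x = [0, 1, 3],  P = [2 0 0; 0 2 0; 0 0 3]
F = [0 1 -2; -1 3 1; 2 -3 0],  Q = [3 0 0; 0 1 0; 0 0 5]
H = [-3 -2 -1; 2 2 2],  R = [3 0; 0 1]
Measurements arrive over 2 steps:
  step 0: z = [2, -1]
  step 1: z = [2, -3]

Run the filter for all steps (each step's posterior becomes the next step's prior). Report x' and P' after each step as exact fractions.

step 0: x̄ = F·x = [-5, 6, -3]
step 0: P̄ = F·P·Fᵀ + Q = [17 0 -6; 0 24 -22; -6 -22 31]
step 0: y = z − H·x̄ = [-4, 3]
step 0: S = H·P̄·Hᵀ + R = [159 -80; -80 65]
step 0: K = P̄·Hᵀ·S⁻¹ = [-233/787 -102/3935; -274/787 -1444/3935; 499/787 3434/3935]
step 0: x' = x̄ + K·y = [-15321/3935, 24758/3935, -11483/3935]
step 0: P' = (I − K·H)·P̄ = [16714/3935 -29882/3935 13117/3935; -29882/3935 64596/3935 -35436/3935; 13117/3935 -35436/3935 24036/3935]
step 1: x̄ = F·x = [47724/3935, 78112/3935, -104916/3935]
step 1: P̄ = F·P·Fᵀ + Q = [314289/3935 379012/3935 -518636/3935; 379012/3935 566491/3935 -751188/3935; -518636/3935 -751188/3935 1026479/3935]
step 1: y = z − H·x̄ = [40470/787, -10729/787]
step 1: S = H·P̄·Hᵀ + R = [912885/787 -267712/787; -267712/787 101295/787]
step 1: K = P̄·Hᵀ·S⁻¹ = [-6667519/26430713 608454/26430713; -12657934/26430713 -13172686/26430713; 19191597/26430713 25323146/26430713]
step 1: x' = x̄ + K·y = [-153028764/132153565, 266672998/132153565, -315178144/132153565]
step 1: P' = (I − K·H)·P̄ = [268898916/132153565 -439306182/132153565 171928401/132153565; -439306182/132153565 1101413089/132153565 -695038622/132153565; 171928401/132153565 -695038622/132153565 586418086/132153565]

step 0: x' = [-15321/3935, 24758/3935, -11483/3935], P' = [16714/3935 -29882/3935 13117/3935; -29882/3935 64596/3935 -35436/3935; 13117/3935 -35436/3935 24036/3935]
step 1: x' = [-153028764/132153565, 266672998/132153565, -315178144/132153565], P' = [268898916/132153565 -439306182/132153565 171928401/132153565; -439306182/132153565 1101413089/132153565 -695038622/132153565; 171928401/132153565 -695038622/132153565 586418086/132153565]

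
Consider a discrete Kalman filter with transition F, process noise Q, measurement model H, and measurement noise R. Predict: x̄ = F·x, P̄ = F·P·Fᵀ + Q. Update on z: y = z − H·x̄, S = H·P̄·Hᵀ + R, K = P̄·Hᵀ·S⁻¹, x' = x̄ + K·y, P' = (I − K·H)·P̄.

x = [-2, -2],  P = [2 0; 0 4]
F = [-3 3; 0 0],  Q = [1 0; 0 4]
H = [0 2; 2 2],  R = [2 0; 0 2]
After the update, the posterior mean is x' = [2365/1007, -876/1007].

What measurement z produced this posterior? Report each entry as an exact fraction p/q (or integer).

z = [-2, 3]

x̄ = F·x = [0, 0]
P̄ = F·P·Fᵀ + Q = [55 0; 0 4]
S = H·P̄·Hᵀ + R = [18 16; 16 238]
K = P̄·Hᵀ·S⁻¹ = [-440/1007 495/1007; 444/1007 4/1007]
x' − x̄ = [2365/1007, -876/1007] = K·y
y = (KᵀK)⁻¹·Kᵀ·(x' − x̄) = [-2, 3]
z = y + H·x̄ = [-2, 3] + [0, 0] = [-2, 3]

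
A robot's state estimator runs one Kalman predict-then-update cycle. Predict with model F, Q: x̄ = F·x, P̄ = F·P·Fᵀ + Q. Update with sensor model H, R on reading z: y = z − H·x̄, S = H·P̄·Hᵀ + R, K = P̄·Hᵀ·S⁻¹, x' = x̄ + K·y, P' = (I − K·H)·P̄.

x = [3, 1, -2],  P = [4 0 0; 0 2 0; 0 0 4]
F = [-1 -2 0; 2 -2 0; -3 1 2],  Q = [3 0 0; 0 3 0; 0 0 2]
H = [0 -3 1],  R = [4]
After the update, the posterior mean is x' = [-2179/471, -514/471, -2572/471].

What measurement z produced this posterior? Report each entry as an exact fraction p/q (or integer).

z = [-2]

x̄ = F·x = [-5, 4, -12]
P̄ = F·P·Fᵀ + Q = [15 0 8; 0 27 -28; 8 -28 56]
S = H·P̄·Hᵀ + R = [471]
K = P̄·Hᵀ·S⁻¹ = [8/471; -109/471; 140/471]
x' − x̄ = [176/471, -2398/471, 3080/471] = K·y
y = (KᵀK)⁻¹·Kᵀ·(x' − x̄) = [22]
z = y + H·x̄ = [22] + [-24] = [-2]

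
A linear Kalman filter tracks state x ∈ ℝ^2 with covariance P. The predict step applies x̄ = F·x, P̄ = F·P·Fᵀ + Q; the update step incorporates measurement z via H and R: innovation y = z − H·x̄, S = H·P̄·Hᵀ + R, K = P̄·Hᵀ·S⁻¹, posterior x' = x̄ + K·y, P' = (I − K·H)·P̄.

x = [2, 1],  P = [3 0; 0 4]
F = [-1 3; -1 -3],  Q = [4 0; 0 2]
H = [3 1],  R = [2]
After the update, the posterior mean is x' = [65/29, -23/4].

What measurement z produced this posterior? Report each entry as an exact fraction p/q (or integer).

z = [1]

x̄ = F·x = [1, -5]
P̄ = F·P·Fᵀ + Q = [43 -33; -33 41]
S = H·P̄·Hᵀ + R = [232]
K = P̄·Hᵀ·S⁻¹ = [12/29; -1/4]
x' − x̄ = [36/29, -3/4] = K·y
y = (KᵀK)⁻¹·Kᵀ·(x' − x̄) = [3]
z = y + H·x̄ = [3] + [-2] = [1]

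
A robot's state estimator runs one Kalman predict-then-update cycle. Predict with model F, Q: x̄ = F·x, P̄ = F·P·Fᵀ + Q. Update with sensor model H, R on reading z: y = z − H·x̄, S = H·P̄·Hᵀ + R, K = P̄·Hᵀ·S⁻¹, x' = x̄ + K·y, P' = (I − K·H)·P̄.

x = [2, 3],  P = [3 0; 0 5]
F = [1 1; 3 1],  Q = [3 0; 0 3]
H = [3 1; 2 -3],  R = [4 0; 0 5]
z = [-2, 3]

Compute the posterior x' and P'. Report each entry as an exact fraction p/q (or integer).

x̄ = F·x = [5, 9]
P̄ = F·P·Fᵀ + Q = [11 14; 14 35]
y = z − H·x̄ = [-26, 20]
S = H·P̄·Hᵀ + R = [222 -137; -137 196]
K = P̄·Hᵀ·S⁻¹ = [6472/24743 1999/24743; 4543/24743 -6545/24743]
x' = x̄ + K·y = [-4577/24743, -26331/24743]
P' = (I − K·H)·P̄ = [7969/24743 1981/24743; 1981/24743 12229/24743]

x' = [-4577/24743, -26331/24743]
P' = [7969/24743 1981/24743; 1981/24743 12229/24743]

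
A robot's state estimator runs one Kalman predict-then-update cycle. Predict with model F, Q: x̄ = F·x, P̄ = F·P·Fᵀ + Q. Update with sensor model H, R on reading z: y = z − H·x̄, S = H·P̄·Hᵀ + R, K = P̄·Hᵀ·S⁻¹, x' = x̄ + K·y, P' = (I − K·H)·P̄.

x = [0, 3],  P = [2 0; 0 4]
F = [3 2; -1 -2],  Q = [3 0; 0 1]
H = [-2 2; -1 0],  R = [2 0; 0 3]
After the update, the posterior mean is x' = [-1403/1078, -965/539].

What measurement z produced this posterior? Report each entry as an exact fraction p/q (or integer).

x̄ = F·x = [6, -6]
P̄ = F·P·Fᵀ + Q = [37 -22; -22 19]
S = H·P̄·Hᵀ + R = [402 118; 118 40]
K = P̄·Hᵀ·S⁻¹ = [-177/1078 -475/1078; 171/539 -208/539]
x' − x̄ = [-7871/1078, 2269/539] = K·y
y = (KᵀK)⁻¹·Kᵀ·(x' − x̄) = [23, 8]
z = y + H·x̄ = [23, 8] + [-24, -6] = [-1, 2]

z = [-1, 2]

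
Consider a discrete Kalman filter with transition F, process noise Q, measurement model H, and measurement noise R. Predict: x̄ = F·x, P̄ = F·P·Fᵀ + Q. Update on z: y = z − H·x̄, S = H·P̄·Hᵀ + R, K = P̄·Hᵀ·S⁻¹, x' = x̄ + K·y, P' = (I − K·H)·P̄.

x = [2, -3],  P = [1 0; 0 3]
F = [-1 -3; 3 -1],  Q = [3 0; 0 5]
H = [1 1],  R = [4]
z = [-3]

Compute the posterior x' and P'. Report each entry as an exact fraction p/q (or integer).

x' = [-255/64, 139/64]
P' = [615/64 -467/64; -467/64 559/64]

x̄ = F·x = [7, 9]
P̄ = F·P·Fᵀ + Q = [31 6; 6 17]
y = z − H·x̄ = [-19]
S = H·P̄·Hᵀ + R = [64]
K = P̄·Hᵀ·S⁻¹ = [37/64; 23/64]
x' = x̄ + K·y = [-255/64, 139/64]
P' = (I − K·H)·P̄ = [615/64 -467/64; -467/64 559/64]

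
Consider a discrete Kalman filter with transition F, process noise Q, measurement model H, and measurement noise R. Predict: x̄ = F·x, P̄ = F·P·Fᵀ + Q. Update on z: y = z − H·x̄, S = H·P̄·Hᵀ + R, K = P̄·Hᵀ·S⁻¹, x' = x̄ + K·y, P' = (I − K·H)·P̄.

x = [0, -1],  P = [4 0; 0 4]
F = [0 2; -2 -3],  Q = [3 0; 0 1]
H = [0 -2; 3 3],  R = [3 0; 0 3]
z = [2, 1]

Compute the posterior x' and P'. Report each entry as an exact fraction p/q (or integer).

x' = [496/431, -377/431]
P' = [5660/5603 -3951/5603; -3951/5603 4038/5603]

x̄ = F·x = [-2, 3]
P̄ = F·P·Fᵀ + Q = [19 -24; -24 53]
y = z − H·x̄ = [8, -2]
S = H·P̄·Hᵀ + R = [215 -174; -174 219]
K = P̄·Hᵀ·S⁻¹ = [2634/5603 1709/5603; -2692/5603 87/5603]
x' = x̄ + K·y = [496/431, -377/431]
P' = (I − K·H)·P̄ = [5660/5603 -3951/5603; -3951/5603 4038/5603]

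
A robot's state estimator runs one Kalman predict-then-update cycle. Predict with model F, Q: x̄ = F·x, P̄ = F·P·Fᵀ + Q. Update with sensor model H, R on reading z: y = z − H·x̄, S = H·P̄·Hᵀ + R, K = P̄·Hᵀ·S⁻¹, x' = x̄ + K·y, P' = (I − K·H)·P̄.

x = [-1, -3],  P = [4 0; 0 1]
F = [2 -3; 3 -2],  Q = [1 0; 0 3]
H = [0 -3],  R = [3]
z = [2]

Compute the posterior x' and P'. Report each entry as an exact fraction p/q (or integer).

x̄ = F·x = [7, 3]
P̄ = F·P·Fᵀ + Q = [26 30; 30 43]
y = z − H·x̄ = [11]
S = H·P̄·Hᵀ + R = [390]
K = P̄·Hᵀ·S⁻¹ = [-3/13; -43/130]
x' = x̄ + K·y = [58/13, -83/130]
P' = (I − K·H)·P̄ = [68/13 3/13; 3/13 43/130]

x' = [58/13, -83/130]
P' = [68/13 3/13; 3/13 43/130]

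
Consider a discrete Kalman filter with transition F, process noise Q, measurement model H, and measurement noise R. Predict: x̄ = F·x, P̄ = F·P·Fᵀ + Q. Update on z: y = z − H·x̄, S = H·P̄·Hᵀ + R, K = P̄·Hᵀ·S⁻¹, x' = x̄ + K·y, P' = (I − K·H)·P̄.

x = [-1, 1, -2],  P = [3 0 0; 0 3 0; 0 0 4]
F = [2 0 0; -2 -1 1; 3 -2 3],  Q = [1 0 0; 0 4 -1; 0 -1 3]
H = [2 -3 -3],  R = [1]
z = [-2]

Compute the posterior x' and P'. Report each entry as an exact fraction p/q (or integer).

x̄ = F·x = [-2, -1, -11]
P̄ = F·P·Fᵀ + Q = [13 -12 18; -12 23 -1; 18 -1 78]
y = z − H·x̄ = [-34]
S = H·P̄·Hᵀ + R = [872]
K = P̄·Hᵀ·S⁻¹ = [1/109; -45/436; -195/872]
x' = x̄ + K·y = [-252/109, 547/218, -1481/436]
P' = (I − K·H)·P̄ = [1409/109 -1218/109 2157/109; -1218/109 2989/218 -9211/436; 2157/109 -9211/436 29991/872]

x' = [-252/109, 547/218, -1481/436]
P' = [1409/109 -1218/109 2157/109; -1218/109 2989/218 -9211/436; 2157/109 -9211/436 29991/872]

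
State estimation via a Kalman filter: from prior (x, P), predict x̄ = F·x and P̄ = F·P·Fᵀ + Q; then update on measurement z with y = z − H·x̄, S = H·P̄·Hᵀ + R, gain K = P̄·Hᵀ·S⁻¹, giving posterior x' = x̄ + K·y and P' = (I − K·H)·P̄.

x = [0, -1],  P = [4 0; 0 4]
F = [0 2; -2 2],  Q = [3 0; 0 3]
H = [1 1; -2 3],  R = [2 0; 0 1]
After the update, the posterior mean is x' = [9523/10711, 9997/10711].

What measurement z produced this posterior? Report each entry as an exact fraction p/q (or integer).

z = [2, 1]

x̄ = F·x = [-2, -2]
P̄ = F·P·Fᵀ + Q = [19 16; 16 35]
S = H·P̄·Hᵀ + R = [88 83; 83 200]
K = P̄·Hᵀ·S⁻¹ = [6170/10711 -2025/10711; 4141/10711 2191/10711]
x' − x̄ = [30945/10711, 31419/10711] = K·y
y = (KᵀK)⁻¹·Kᵀ·(x' − x̄) = [6, 3]
z = y + H·x̄ = [6, 3] + [-4, -2] = [2, 1]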